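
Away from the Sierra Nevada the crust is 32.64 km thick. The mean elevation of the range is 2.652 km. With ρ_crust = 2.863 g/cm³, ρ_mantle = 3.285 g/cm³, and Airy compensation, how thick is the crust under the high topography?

Root depth r = h ρ_c / (ρ_m − ρ_c) = 2.652 km × 2.863 / 0.422 = 17.99 km.
Total thickness = T + h + r = 32.64 km + 2.652 km + 17.99 km = 53.3 km.

53.3 km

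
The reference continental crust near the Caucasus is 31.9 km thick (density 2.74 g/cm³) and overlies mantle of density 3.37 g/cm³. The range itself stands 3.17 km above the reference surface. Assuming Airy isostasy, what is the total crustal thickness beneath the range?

Root depth r = h ρ_c / (ρ_m − ρ_c) = 3.17 km × 2.74 / 0.63 = 13.79 km.
Total thickness = T + h + r = 31.9 km + 3.17 km + 13.79 km = 48.9 km.

48.9 km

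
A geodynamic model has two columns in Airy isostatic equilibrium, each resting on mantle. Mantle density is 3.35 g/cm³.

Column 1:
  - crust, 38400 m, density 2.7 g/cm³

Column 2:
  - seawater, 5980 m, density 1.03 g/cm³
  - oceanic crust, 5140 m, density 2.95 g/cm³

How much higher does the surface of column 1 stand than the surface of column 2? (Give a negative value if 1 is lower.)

For any compensation level in the mantle, the mantle terms cancel and isostasy reduces to e = (Σt_1 − Σt_2) − (Σ(ρt)_1 − Σ(ρt)_2) / ρ_m.
Σt_1 = 38400 m; Σt_2 = 11120 m; Σ(ρt)_1 = 103680; Σ(ρt)_2 = 21322.4 (in m·g/cm³).
e = (38400 − 11120) − (103680 − 21322.4) / 3.35 = 2700 m.

2700 m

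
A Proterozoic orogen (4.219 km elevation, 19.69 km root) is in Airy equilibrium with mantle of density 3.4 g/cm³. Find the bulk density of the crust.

ρ_c h = (ρ_m − ρ_c) r → ρ_c (h + r) = ρ_m r → ρ_c = ρ_m r / (h + r).
ρ_c = 3.4 × 19.69 km / (4.219 km + 19.69 km) = 2.8 g/cm³.

2.8 g/cm³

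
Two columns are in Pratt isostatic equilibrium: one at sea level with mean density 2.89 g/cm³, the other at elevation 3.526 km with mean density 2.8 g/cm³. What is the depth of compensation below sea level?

110 km

ρ_ref D = ρ (D + h) → D (ρ_ref − ρ) = ρ h.
D = ρ h/(ρ_ref − ρ) = 2.8 × 3.526 km/(2.89 − 2.8) = 110 km.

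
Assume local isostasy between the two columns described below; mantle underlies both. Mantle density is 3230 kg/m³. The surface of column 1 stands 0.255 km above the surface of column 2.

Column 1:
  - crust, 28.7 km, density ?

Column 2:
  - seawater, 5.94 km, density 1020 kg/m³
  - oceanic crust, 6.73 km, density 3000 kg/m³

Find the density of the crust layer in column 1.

2690 kg/m³

Take the compensation level at the base of the deeper column (depth z_c below the surface of column 1) and equate Σ ρ_i t_i down to z_c; mantle fills any gap and the z_c terms cancel.
Column 1: 28.7×ρ + (z_c − 28.7)×3230
Column 2: 0.255×0 + 5.94×1020 + 6.73×3000 + (z_c − 0.255 − 12.67)×3230
The z_c×3230 term appears on both sides and cancels. Collect the known terms of each column as K = Σ(ρt)_known − 3230 × (depth of known layers): K_1 = 0 − 3230×28.7 = −92701; K_2 = 26248.8 − 3230×(0.255 + 12.67) = −15498.95.
Balance: K_1 + 28.7×ρ = K_2, so ρ = (K_2 − K_1)/28.7 = 77202.1/28.7 = 2690 kg/m³.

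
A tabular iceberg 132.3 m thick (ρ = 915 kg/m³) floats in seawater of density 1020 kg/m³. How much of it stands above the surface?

13.6 m

Floating equilibrium: submerged depth d = t ρ_obj/ρ_fluid = 132.3 m × 915/1020 = 118.7 m.
Freeboard = t − d = 132.3 m − 118.7 m = 13.6 m.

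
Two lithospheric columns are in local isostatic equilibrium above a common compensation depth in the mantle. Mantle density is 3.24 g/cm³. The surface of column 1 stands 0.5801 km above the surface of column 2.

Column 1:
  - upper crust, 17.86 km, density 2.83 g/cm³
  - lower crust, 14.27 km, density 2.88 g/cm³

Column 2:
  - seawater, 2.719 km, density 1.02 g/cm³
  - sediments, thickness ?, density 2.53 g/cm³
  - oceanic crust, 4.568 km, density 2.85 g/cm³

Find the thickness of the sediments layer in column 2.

Take the compensation level at the base of the deeper column (depth z_c below the surface of column 1) and equate Σ ρ_i t_i down to z_c; mantle fills any gap and the z_c terms cancel.
Column 1: 17.86×2.83 + 14.27×2.88 + (z_c − 32.13)×3.24
Column 2: 0.5801×0 + 2.719×1.02 + x×2.53 + 4.568×2.85 + (z_c − 0.5801 − 7.287 − x)×3.24
The z_c×3.24 term appears on both sides and cancels. Collect the known terms of each column as K = Σ(ρt)_known − 3.24 × (depth of known layers): K_1 = 91.6414 − 3.24×32.13 = −12.4598; K_2 = 15.79218 − 3.24×(0.5801 + 7.287) = −9.697224.
Balance: K_1 = K_2 − x×(3.24 − 2.53), so x = (K_2 − K_1)/(3.24 − 2.53) = 2.76258/0.71 = 3.89 km.

3.89 km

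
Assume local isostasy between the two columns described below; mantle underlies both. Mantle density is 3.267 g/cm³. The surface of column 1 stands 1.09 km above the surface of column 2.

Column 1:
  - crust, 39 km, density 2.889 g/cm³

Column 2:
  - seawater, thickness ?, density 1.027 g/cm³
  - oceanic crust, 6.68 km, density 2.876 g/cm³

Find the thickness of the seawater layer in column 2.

3.83 km

Take the compensation level at the base of the deeper column (depth z_c below the surface of column 1) and equate Σ ρ_i t_i down to z_c; mantle fills any gap and the z_c terms cancel.
Column 1: 39×2.889 + (z_c − 39)×3.267
Column 2: 1.09×0 + x×1.027 + 6.68×2.876 + (z_c − 1.09 − 6.68 − x)×3.267
The z_c×3.267 term appears on both sides and cancels. Collect the known terms of each column as K = Σ(ρt)_known − 3.267 × (depth of known layers): K_1 = 112.671 − 3.267×39 = −14.742; K_2 = 19.21168 − 3.267×(1.09 + 6.68) = −6.17291.
Balance: K_1 = K_2 − x×(3.267 − 1.027), so x = (K_2 − K_1)/(3.267 − 1.027) = 8.56909/2.24 = 3.83 km.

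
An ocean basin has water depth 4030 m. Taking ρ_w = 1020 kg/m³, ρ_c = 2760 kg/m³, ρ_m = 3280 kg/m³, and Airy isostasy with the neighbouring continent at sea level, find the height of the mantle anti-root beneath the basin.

13500 m

By Archimedes' principle applied to the lithosphere: replacing crust with seawater at the top is compensated by replacing crust with mantle at the base: d (ρ_c − ρ_w) = a (ρ_m − ρ_c).
a = d (ρ_c − ρ_w)/(ρ_m − ρ_c) = 4030 m × 1740/520 = 13500 m.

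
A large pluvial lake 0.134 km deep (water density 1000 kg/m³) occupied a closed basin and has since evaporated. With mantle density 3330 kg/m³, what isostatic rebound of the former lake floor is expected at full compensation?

0.0402 km

u = d ρ_w/ρ_m = 0.134 km × 1000/3330 = 0.0402 km.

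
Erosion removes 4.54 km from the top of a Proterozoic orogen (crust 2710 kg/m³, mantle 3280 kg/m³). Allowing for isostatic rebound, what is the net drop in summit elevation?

Rebound u = e ρ_c/ρ_m = 4.54 km × 2710/3280 = 3.751 km.
Net surface drop = e − u = 4.54 km − 3.751 km = e (ρ_m − ρ_c)/ρ_m = 0.789 km.

0.789 km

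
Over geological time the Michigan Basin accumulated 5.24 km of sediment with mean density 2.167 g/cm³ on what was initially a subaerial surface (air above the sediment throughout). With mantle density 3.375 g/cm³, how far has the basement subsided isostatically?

3.36 km

Subaerial load: s = t ρ_sed / ρ_m = 5.24 km × 2.167/3.375 = 3.36 km.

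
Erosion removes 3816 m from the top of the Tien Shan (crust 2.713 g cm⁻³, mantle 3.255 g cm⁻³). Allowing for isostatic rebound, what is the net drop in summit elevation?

635 m

Rebound u = e ρ_c/ρ_m = 3816 m × 2.713/3.255 = 3181 m.
Net surface drop = e − u = 3816 m − 3181 m = e (ρ_m − ρ_c)/ρ_m = 635 m.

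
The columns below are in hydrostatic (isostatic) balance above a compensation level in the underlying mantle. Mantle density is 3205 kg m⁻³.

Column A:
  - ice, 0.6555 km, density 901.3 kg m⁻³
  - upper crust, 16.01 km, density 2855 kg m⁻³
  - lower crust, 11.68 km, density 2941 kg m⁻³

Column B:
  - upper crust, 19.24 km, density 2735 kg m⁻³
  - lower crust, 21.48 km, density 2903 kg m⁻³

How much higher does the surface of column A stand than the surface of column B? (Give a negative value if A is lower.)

For any compensation level in the mantle, the mantle terms cancel and isostasy reduces to e = (Σt_A − Σt_B) − (Σ(ρt)_A − Σ(ρt)_B) / ρ_m.
Σt_A = 28.3455 km; Σt_B = 40.72 km; Σ(ρt)_A = 80650.2322; Σ(ρt)_B = 114977.84 (in km·kg m⁻³).
e = (28.3455 − 40.72) − (80650.2322 − 114977.84) / 3205 = −1.66 km.

−1.66 km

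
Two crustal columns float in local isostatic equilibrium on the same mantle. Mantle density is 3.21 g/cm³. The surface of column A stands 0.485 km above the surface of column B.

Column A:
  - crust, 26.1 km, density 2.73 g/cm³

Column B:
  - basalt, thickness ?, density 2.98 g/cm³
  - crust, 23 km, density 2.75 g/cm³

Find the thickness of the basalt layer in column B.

1.7 km

Take the compensation level at the base of the deeper column (depth z_c below the surface of column A) and equate Σ ρ_i t_i down to z_c; mantle fills any gap and the z_c terms cancel.
Column A: 26.1×2.73 + (z_c − 26.1)×3.21
Column B: 0.485×0 + x×2.98 + 23×2.75 + (z_c − 0.485 − 23 − x)×3.21
The z_c×3.21 term appears on both sides and cancels. Collect the known terms of each column as K = Σ(ρt)_known − 3.21 × (depth of known layers): K_A = 71.253 − 3.21×26.1 = −12.528; K_B = 63.25 − 3.21×(0.485 + 23) = −12.13685.
Balance: K_A = K_B − x×(3.21 − 2.98), so x = (K_B − K_A)/(3.21 − 2.98) = 0.39115/0.23 = 1.7 km.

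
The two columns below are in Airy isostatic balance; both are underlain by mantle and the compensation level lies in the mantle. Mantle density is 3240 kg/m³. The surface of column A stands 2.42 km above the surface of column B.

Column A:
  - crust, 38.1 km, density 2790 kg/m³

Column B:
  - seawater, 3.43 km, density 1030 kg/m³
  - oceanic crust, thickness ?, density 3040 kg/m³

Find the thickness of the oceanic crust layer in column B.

8.62 km

Take the compensation level at the base of the deeper column (depth z_c below the surface of column A) and equate Σ ρ_i t_i down to z_c; mantle fills any gap and the z_c terms cancel.
Column A: 38.1×2790 + (z_c − 38.1)×3240
Column B: 2.42×0 + 3.43×1030 + x×3040 + (z_c − 2.42 − 3.43 − x)×3240
The z_c×3240 term appears on both sides and cancels. Collect the known terms of each column as K = Σ(ρt)_known − 3240 × (depth of known layers): K_A = 106299 − 3240×38.1 = −17145; K_B = 3532.9 − 3240×(2.42 + 3.43) = −15421.1.
Balance: K_A = K_B − x×(3240 − 3040), so x = (K_B − K_A)/(3240 − 3040) = 1723.9/200 = 8.62 km.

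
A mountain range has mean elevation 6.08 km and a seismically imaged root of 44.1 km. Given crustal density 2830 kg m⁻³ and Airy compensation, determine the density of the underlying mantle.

Airy balance: ρ_c h = (ρ_m − ρ_c) r → ρ_m = ρ_c (1 + h/r).
ρ_m = 2830 × (1 + 6.08 km/44.1 km) = 3220 kg m⁻³.

3220 kg m⁻³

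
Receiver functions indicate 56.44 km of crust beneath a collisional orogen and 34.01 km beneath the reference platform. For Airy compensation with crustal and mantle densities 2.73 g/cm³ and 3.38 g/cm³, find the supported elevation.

Excess crust Δ = 56.44 km − 34.01 km = 22.43 km, split between elevation h and root r with h + r = Δ.
Airy balance ρ_c h = (ρ_m − ρ_c) r gives r = h ρ_c/(ρ_m − ρ_c), so h (1 + ρ_c/(ρ_m − ρ_c)) = Δ, i.e. h = Δ (ρ_m − ρ_c)/ρ_m.
h = 22.43 km × 0.65/3.38 = 4.31 km.

4.31 km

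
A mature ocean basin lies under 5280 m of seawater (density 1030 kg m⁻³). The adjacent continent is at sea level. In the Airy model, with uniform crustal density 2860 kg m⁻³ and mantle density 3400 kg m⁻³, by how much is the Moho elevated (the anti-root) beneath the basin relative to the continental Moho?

17900 m

By Archimedes' principle applied to the lithosphere: replacing crust with seawater at the top is compensated by replacing crust with mantle at the base: d (ρ_c − ρ_w) = a (ρ_m − ρ_c).
a = d (ρ_c − ρ_w)/(ρ_m − ρ_c) = 5280 m × 1830/540 = 17900 m.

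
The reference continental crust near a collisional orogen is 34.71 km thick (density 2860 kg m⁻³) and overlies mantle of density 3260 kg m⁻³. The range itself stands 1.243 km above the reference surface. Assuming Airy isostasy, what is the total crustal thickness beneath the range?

44.8 km

Root depth r = h ρ_c / (ρ_m − ρ_c) = 1.243 km × 2860 / 400 = 8.887 km.
Total thickness = T + h + r = 34.71 km + 1.243 km + 8.887 km = 44.8 km.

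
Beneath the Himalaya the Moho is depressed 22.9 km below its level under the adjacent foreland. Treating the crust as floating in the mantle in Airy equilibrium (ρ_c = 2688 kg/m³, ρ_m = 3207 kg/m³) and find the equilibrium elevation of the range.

4.42 km

By Archimedes' principle applied to the lithosphere: ρ_c h = (ρ_m − ρ_c) r.
h = r (ρ_m − ρ_c) / ρ_c = 22.9 km × (3207 − 2688) / 2688 = 4.42 km.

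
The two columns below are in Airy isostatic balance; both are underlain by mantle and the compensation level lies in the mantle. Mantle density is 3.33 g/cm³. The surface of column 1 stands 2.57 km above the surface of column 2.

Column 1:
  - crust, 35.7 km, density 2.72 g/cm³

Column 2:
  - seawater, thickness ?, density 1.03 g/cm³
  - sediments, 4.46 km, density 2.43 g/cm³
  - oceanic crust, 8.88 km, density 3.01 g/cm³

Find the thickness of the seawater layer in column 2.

2.77 km

Take the compensation level at the base of the deeper column (depth z_c below the surface of column 1) and equate Σ ρ_i t_i down to z_c; mantle fills any gap and the z_c terms cancel.
Column 1: 35.7×2.72 + (z_c − 35.7)×3.33
Column 2: 2.57×0 + x×1.03 + 4.46×2.43 + 8.88×3.01 + (z_c − 2.57 − 13.34 − x)×3.33
The z_c×3.33 term appears on both sides and cancels. Collect the known terms of each column as K = Σ(ρt)_known − 3.33 × (depth of known layers): K_1 = 97.104 − 3.33×35.7 = −21.777; K_2 = 37.5666 − 3.33×(2.57 + 13.34) = −15.4137.
Balance: K_1 = K_2 − x×(3.33 − 1.03), so x = (K_2 − K_1)/(3.33 − 1.03) = 6.3633/2.3 = 2.77 km.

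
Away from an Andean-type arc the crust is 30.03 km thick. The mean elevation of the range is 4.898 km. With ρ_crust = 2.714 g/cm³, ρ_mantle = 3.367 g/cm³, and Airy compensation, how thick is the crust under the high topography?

Root depth r = h ρ_c / (ρ_m − ρ_c) = 4.898 km × 2.714 / 0.653 = 20.36 km.
Total thickness = T + h + r = 30.03 km + 4.898 km + 20.36 km = 55.3 km.

55.3 km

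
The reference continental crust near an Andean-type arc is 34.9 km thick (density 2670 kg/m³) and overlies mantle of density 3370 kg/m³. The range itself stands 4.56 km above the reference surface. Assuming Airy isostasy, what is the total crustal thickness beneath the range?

56.9 km

Root depth r = h ρ_c / (ρ_m − ρ_c) = 4.56 km × 2670 / 700 = 17.39 km.
Total thickness = T + h + r = 34.9 km + 4.56 km + 17.39 km = 56.9 km.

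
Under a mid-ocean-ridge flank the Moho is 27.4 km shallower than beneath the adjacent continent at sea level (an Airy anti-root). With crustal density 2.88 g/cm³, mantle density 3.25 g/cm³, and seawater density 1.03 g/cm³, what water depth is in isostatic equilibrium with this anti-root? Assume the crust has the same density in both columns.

5.48 km

Replacing a thickness d of crust by seawater at the top must be balanced by replacing crust with mantle at the base: d (ρ_c − ρ_w) = a (ρ_m − ρ_c).
d = a (ρ_m − ρ_c)/(ρ_c − ρ_w) = 27.4 km × 0.37/1.85 = 5.48 km.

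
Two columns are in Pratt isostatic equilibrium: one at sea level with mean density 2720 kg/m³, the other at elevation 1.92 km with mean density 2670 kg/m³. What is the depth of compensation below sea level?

103 km

ρ_ref D = ρ (D + h) → D (ρ_ref − ρ) = ρ h.
D = ρ h/(ρ_ref − ρ) = 2670 × 1.92 km/(2720 − 2670) = 103 km.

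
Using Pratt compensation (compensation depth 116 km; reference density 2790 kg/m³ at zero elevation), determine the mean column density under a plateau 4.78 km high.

2680 kg/m³

Pratt balance: ρ_ref D = ρ (D + h).
ρ = ρ_ref D/(D + h) = 2790 × 116 km/(116 km + 4.78 km) = 2680 kg/m³.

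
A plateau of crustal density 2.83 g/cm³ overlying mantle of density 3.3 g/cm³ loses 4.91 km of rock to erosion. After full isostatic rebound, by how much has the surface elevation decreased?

0.699 km

Rebound u = e ρ_c/ρ_m = 4.91 km × 2.83/3.3 = 4.211 km.
Net surface drop = e − u = 4.91 km − 4.211 km = e (ρ_m − ρ_c)/ρ_m = 0.699 km.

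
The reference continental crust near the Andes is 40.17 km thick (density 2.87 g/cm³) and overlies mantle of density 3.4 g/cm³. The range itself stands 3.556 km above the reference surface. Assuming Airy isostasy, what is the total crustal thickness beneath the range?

63 km

Root depth r = h ρ_c / (ρ_m − ρ_c) = 3.556 km × 2.87 / 0.53 = 19.26 km.
Total thickness = T + h + r = 40.17 km + 3.556 km + 19.26 km = 63 km.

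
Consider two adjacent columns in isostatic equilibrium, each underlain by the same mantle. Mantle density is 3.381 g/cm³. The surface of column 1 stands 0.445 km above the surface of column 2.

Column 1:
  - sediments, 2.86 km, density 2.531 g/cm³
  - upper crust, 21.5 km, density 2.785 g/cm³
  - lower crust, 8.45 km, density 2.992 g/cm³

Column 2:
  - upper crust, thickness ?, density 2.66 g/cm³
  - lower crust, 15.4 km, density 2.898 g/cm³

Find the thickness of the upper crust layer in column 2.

Take the compensation level at the base of the deeper column (depth z_c below the surface of column 1) and equate Σ ρ_i t_i down to z_c; mantle fills any gap and the z_c terms cancel.
Column 1: 2.86×2.531 + 21.5×2.785 + 8.45×2.992 + (z_c − 32.81)×3.381
Column 2: 0.445×0 + x×2.66 + 15.4×2.898 + (z_c − 0.445 − 15.4 − x)×3.381
The z_c×3.381 term appears on both sides and cancels. Collect the known terms of each column as K = Σ(ρt)_known − 3.381 × (depth of known layers): K_1 = 92.39856 − 3.381×32.81 = −18.53205; K_2 = 44.6292 − 3.381×(0.445 + 15.4) = −8.942745.
Balance: K_1 = K_2 − x×(3.381 − 2.66), so x = (K_2 − K_1)/(3.381 − 2.66) = 9.5893/0.721 = 13.3 km.

13.3 km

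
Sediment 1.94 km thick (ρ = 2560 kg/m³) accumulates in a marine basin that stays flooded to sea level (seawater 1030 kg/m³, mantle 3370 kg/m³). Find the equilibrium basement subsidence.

Submarine loading: the sediment displaces seawater, and the subsidence is in turn flooded, so s (ρ_m − ρ_w) = t (ρ_sed − ρ_w).
s = 1.94 km × (2560 − 1030) / (3370 − 1030) = 1.27 km.

1.27 km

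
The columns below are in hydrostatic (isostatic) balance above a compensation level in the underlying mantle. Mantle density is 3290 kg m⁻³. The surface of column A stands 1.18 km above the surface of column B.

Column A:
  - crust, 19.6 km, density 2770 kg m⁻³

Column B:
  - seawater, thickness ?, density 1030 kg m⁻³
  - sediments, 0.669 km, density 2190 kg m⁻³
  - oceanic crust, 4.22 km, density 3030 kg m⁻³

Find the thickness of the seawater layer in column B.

1.98 km

Take the compensation level at the base of the deeper column (depth z_c below the surface of column A) and equate Σ ρ_i t_i down to z_c; mantle fills any gap and the z_c terms cancel.
Column A: 19.6×2770 + (z_c − 19.6)×3290
Column B: 1.18×0 + x×1030 + 0.669×2190 + 4.22×3030 + (z_c − 1.18 − 4.889 − x)×3290
The z_c×3290 term appears on both sides and cancels. Collect the known terms of each column as K = Σ(ρt)_known − 3290 × (depth of known layers): K_A = 54292 − 3290×19.6 = −10192; K_B = 14251.71 − 3290×(1.18 + 4.889) = −5715.3.
Balance: K_A = K_B − x×(3290 − 1030), so x = (K_B − K_A)/(3290 − 1030) = 4476.7/2260 = 1.98 km.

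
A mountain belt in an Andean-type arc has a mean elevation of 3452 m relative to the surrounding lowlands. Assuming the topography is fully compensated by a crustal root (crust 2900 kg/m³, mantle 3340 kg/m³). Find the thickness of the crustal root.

By Archimedes' principle applied to the lithosphere: the weight of the topography is balanced by the buoyancy of the root, ρ_c h = (ρ_m − ρ_c) r.
r = h · ρ_c / (ρ_m − ρ_c) = 3452 m × 2900 / (3340 − 2900) = 22800 m.

22800 m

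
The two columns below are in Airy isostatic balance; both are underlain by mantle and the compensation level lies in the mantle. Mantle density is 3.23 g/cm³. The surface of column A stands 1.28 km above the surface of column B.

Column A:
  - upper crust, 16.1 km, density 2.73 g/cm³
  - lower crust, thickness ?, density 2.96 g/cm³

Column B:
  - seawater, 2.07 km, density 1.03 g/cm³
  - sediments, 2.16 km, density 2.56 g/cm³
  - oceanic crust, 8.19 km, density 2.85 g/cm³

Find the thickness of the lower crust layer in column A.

19.3 km

Take the compensation level at the base of the deeper column (depth z_c below the surface of column A) and equate Σ ρ_i t_i down to z_c; mantle fills any gap and the z_c terms cancel.
Column A: 16.1×2.73 + x×2.96 + (z_c − 16.1 − x)×3.23
Column B: 1.28×0 + 2.07×1.03 + 2.16×2.56 + 8.19×2.85 + (z_c − 1.28 − 12.42)×3.23
The z_c×3.23 term appears on both sides and cancels. Collect the known terms of each column as K = Σ(ρt)_known − 3.23 × (depth of known layers): K_A = 43.953 − 3.23×16.1 = −8.05; K_B = 31.0032 − 3.23×(1.28 + 12.42) = −13.2478.
Balance: K_A − x×(3.23 − 2.96) = K_B, so x = (K_A − K_B)/(3.23 − 2.96) = 5.1978/0.27 = 19.3 km.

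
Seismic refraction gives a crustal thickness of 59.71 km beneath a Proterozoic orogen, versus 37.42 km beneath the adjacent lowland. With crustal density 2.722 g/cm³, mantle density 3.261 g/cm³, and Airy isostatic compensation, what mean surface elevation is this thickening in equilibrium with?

Excess crust Δ = 59.71 km − 37.42 km = 22.29 km, split between elevation h and root r with h + r = Δ.
Airy balance ρ_c h = (ρ_m − ρ_c) r gives r = h ρ_c/(ρ_m − ρ_c), so h (1 + ρ_c/(ρ_m − ρ_c)) = Δ, i.e. h = Δ (ρ_m − ρ_c)/ρ_m.
h = 22.29 km × 0.539/3.261 = 3.68 km.

3.68 km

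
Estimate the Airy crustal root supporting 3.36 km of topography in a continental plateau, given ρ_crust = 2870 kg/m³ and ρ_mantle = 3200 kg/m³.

29.2 km

In Airy isostatic equilibrium: the weight of the topography is balanced by the buoyancy of the root, ρ_c h = (ρ_m − ρ_c) r.
r = h · ρ_c / (ρ_m − ρ_c) = 3.36 km × 2870 / (3200 − 2870) = 29.2 km.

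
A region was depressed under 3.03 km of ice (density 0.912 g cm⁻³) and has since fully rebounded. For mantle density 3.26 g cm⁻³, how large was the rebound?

0.848 km

Removing the load lets mantle flow back in; uplift u satisfies ρ_ice t = ρ_m u.
u = t ρ_ice/ρ_m = 3.03 km × 0.912/3.26 = 0.848 km.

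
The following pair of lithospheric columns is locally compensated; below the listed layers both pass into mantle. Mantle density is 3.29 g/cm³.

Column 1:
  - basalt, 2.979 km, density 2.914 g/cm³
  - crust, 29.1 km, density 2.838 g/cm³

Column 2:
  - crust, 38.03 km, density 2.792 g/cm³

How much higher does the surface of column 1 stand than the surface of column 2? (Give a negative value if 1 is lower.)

−1.42 km

For any compensation level in the mantle, the mantle terms cancel and isostasy reduces to e = (Σt_1 − Σt_2) − (Σ(ρt)_1 − Σ(ρt)_2) / ρ_m.
Σt_1 = 32.079 km; Σt_2 = 38.03 km; Σ(ρt)_1 = 91.266606; Σ(ρt)_2 = 106.17976 (in km·g/cm³).
e = (32.079 − 38.03) − (91.266606 − 106.17976) / 3.29 = −1.42 km.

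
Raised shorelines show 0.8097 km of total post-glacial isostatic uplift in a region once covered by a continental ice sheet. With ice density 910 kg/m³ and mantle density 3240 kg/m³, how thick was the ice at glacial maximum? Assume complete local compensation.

u = t ρ_ice/ρ_m → t = u ρ_m/ρ_ice = 0.8097 km × 3240/910 = 2.88 km.

2.88 km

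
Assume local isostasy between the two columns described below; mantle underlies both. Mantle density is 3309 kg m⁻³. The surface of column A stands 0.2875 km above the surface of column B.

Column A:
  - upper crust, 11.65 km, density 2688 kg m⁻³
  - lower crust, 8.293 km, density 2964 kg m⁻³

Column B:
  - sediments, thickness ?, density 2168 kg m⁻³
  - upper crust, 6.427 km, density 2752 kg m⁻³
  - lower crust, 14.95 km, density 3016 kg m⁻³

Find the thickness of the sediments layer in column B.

1.04 km

Take the compensation level at the base of the deeper column (depth z_c below the surface of column A) and equate Σ ρ_i t_i down to z_c; mantle fills any gap and the z_c terms cancel.
Column A: 11.65×2688 + 8.293×2964 + (z_c − 19.943)×3309
Column B: 0.2875×0 + x×2168 + 6.427×2752 + 14.95×3016 + (z_c − 0.2875 − 21.377 − x)×3309
The z_c×3309 term appears on both sides and cancels. Collect the known terms of each column as K = Σ(ρt)_known − 3309 × (depth of known layers): K_A = 55895.652 − 3309×19.943 = −10095.735; K_B = 62776.304 − 3309×(0.2875 + 21.377) = −8911.5265.
Balance: K_A = K_B − x×(3309 − 2168), so x = (K_B − K_A)/(3309 − 2168) = 1184.21/1141 = 1.04 km.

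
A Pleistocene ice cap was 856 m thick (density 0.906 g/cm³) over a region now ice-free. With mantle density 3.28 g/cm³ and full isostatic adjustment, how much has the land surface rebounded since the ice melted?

Removing the load lets mantle flow back in; uplift u satisfies ρ_ice t = ρ_m u.
u = t ρ_ice/ρ_m = 856 m × 0.906/3.28 = 236 m.

236 m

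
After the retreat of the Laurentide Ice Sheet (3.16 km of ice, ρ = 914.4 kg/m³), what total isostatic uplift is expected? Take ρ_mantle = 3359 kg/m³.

Removing the load lets mantle flow back in; uplift u satisfies ρ_ice t = ρ_m u.
u = t ρ_ice/ρ_m = 3.16 km × 914.4/3359 = 0.86 km.

0.86 km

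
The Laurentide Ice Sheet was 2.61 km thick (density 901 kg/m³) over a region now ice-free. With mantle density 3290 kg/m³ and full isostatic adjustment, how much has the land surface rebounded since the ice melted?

Removing the load lets mantle flow back in; uplift u satisfies ρ_ice t = ρ_m u.
u = t ρ_ice/ρ_m = 2.61 km × 901/3290 = 0.715 km.

0.715 km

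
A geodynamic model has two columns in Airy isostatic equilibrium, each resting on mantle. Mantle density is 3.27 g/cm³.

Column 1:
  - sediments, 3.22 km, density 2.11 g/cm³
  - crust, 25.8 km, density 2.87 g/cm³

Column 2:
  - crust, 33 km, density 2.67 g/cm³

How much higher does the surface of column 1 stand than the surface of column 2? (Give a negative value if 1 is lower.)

For any compensation level in the mantle, the mantle terms cancel and isostasy reduces to e = (Σt_1 − Σt_2) − (Σ(ρt)_1 − Σ(ρt)_2) / ρ_m.
Σt_1 = 29.02 km; Σt_2 = 33 km; Σ(ρt)_1 = 80.8402; Σ(ρt)_2 = 88.11 (in km·g/cm³).
e = (29.02 − 33) − (80.8402 − 88.11) / 3.27 = −1.76 km.

−1.76 km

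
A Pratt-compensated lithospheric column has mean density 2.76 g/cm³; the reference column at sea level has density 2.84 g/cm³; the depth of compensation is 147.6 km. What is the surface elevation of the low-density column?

ρ_ref D = ρ (D + h) → h = D (ρ_ref − ρ)/ρ.
h = 147.6 km × (2.84 − 2.76)/2.76 = 4.28 km.

4.28 km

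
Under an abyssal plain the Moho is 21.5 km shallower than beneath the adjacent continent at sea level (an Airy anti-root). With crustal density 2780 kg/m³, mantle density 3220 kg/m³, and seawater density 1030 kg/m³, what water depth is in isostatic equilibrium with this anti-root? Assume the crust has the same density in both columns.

5.41 km

Replacing a thickness d of crust by seawater at the top must be balanced by replacing crust with mantle at the base: d (ρ_c − ρ_w) = a (ρ_m − ρ_c).
d = a (ρ_m − ρ_c)/(ρ_c − ρ_w) = 21.5 km × 440/1750 = 5.41 km.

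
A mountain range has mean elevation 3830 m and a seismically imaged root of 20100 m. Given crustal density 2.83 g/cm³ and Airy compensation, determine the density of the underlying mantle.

3.37 g/cm³

Airy balance: ρ_c h = (ρ_m − ρ_c) r → ρ_m = ρ_c (1 + h/r).
ρ_m = 2.83 × (1 + 3830 m/20100 m) = 3.37 g/cm³.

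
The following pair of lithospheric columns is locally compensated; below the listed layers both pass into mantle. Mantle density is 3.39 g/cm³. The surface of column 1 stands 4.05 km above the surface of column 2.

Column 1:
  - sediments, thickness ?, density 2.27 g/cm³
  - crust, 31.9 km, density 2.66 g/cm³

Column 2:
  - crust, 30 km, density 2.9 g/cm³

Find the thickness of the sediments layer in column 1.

Take the compensation level at the base of the deeper column (depth z_c below the surface of column 1) and equate Σ ρ_i t_i down to z_c; mantle fills any gap and the z_c terms cancel.
Column 1: x×2.27 + 31.9×2.66 + (z_c − 31.9 − x)×3.39
Column 2: 4.05×0 + 30×2.9 + (z_c − 4.05 − 30)×3.39
The z_c×3.39 term appears on both sides and cancels. Collect the known terms of each column as K = Σ(ρt)_known − 3.39 × (depth of known layers): K_1 = 84.854 − 3.39×31.9 = −23.287; K_2 = 87 − 3.39×(4.05 + 30) = −28.4295.
Balance: K_1 − x×(3.39 − 2.27) = K_2, so x = (K_1 − K_2)/(3.39 − 2.27) = 5.1425/1.12 = 4.59 km.

4.59 km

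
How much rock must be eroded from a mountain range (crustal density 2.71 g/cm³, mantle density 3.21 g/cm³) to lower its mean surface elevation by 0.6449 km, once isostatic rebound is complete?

4.14 km

Net drop Δ = e − u = e − e ρ_c/ρ_m = e (ρ_m − ρ_c)/ρ_m.
e = Δ ρ_m/(ρ_m − ρ_c) = 0.6449 km × 3.21/0.5 = 4.14 km.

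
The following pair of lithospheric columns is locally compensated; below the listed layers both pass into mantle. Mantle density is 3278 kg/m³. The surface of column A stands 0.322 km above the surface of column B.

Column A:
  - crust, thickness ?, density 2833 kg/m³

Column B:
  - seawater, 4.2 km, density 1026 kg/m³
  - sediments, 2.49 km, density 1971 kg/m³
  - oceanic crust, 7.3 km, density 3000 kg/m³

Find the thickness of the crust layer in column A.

Take the compensation level at the base of the deeper column (depth z_c below the surface of column A) and equate Σ ρ_i t_i down to z_c; mantle fills any gap and the z_c terms cancel.
Column A: x×2833 + (z_c − 0 − x)×3278
Column B: 0.322×0 + 4.2×1026 + 2.49×1971 + 7.3×3000 + (z_c − 0.322 − 13.99)×3278
The z_c×3278 term appears on both sides and cancels. Collect the known terms of each column as K = Σ(ρt)_known − 3278 × (depth of known layers): K_A = 0 − 3278×0 = 0; K_B = 31116.99 − 3278×(0.322 + 13.99) = −15797.746.
Balance: K_A − x×(3278 − 2833) = K_B, so x = (K_A − K_B)/(3278 − 2833) = 15797.7/445 = 35.5 km.

35.5 km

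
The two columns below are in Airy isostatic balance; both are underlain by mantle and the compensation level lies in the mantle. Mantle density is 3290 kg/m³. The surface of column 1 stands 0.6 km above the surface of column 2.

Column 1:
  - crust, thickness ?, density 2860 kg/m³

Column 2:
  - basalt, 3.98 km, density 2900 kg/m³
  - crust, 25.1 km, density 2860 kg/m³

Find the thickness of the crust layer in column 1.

Take the compensation level at the base of the deeper column (depth z_c below the surface of column 1) and equate Σ ρ_i t_i down to z_c; mantle fills any gap and the z_c terms cancel.
Column 1: x×2860 + (z_c − 0 − x)×3290
Column 2: 0.6×0 + 3.98×2900 + 25.1×2860 + (z_c − 0.6 − 29.08)×3290
The z_c×3290 term appears on both sides and cancels. Collect the known terms of each column as K = Σ(ρt)_known − 3290 × (depth of known layers): K_1 = 0 − 3290×0 = 0; K_2 = 83328 − 3290×(0.6 + 29.08) = −14319.2.
Balance: K_1 − x×(3290 − 2860) = K_2, so x = (K_1 − K_2)/(3290 − 2860) = 14319.2/430 = 33.3 km.

33.3 km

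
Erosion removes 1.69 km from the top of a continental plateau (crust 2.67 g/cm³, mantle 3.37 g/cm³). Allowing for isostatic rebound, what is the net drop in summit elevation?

Rebound u = e ρ_c/ρ_m = 1.69 km × 2.67/3.37 = 1.339 km.
Net surface drop = e − u = 1.69 km − 1.339 km = e (ρ_m − ρ_c)/ρ_m = 0.351 km.

0.351 km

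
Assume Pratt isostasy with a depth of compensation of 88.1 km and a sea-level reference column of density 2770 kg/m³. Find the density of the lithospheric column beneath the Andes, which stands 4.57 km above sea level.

Pratt balance: ρ_ref D = ρ (D + h).
ρ = ρ_ref D/(D + h) = 2770 × 88.1 km/(88.1 km + 4.57 km) = 2630 kg/m³.

2630 kg/m³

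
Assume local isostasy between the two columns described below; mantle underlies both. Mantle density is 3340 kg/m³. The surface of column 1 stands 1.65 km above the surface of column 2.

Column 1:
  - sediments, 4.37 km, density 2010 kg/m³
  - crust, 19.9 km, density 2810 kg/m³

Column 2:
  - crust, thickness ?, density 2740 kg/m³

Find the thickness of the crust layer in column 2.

Take the compensation level at the base of the deeper column (depth z_c below the surface of column 1) and equate Σ ρ_i t_i down to z_c; mantle fills any gap and the z_c terms cancel.
Column 1: 4.37×2010 + 19.9×2810 + (z_c − 24.27)×3340
Column 2: 1.65×0 + x×2740 + (z_c − 1.65 − 0 − x)×3340
The z_c×3340 term appears on both sides and cancels. Collect the known terms of each column as K = Σ(ρt)_known − 3340 × (depth of known layers): K_1 = 64702.7 − 3340×24.27 = −16359.1; K_2 = 0 − 3340×(1.65 + 0) = −5511.
Balance: K_1 = K_2 − x×(3340 − 2740), so x = (K_2 − K_1)/(3340 − 2740) = 10848.1/600 = 18.1 km.

18.1 km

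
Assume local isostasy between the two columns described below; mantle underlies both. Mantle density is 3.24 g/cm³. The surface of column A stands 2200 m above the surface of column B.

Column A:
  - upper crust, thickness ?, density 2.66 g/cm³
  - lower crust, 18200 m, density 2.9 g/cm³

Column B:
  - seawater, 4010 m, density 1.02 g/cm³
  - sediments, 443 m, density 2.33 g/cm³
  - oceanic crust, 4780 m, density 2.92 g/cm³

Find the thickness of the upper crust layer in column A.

Take the compensation level at the base of the deeper column (depth z_c below the surface of column A) and equate Σ ρ_i t_i down to z_c; mantle fills any gap and the z_c terms cancel.
Column A: x×2.66 + 18200×2.9 + (z_c − 18200 − x)×3.24
Column B: 2200×0 + 4010×1.02 + 443×2.33 + 4780×2.92 + (z_c − 2200 − 9233)×3.24
The z_c×3.24 term appears on both sides and cancels. Collect the known terms of each column as K = Σ(ρt)_known − 3.24 × (depth of known layers): K_A = 52780 − 3.24×18200 = −6188; K_B = 19079.99 − 3.24×(2200 + 9233) = −17962.93.
Balance: K_A − x×(3.24 − 2.66) = K_B, so x = (K_A − K_B)/(3.24 − 2.66) = 11774.9/0.58 = 20300 m.

20300 m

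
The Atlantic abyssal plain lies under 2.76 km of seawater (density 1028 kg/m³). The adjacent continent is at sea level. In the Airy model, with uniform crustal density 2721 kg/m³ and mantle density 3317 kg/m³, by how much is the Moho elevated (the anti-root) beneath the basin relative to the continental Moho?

7.84 km

Equating mass per unit area of the two columns: replacing crust with seawater at the top is compensated by replacing crust with mantle at the base: d (ρ_c − ρ_w) = a (ρ_m − ρ_c).
a = d (ρ_c − ρ_w)/(ρ_m − ρ_c) = 2.76 km × 1693/596 = 7.84 km.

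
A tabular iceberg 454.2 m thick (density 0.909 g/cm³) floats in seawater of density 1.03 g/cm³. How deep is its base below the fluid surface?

Draft d = t ρ_obj/ρ_fluid = 454.2 m × 0.909/1.03 = 401 m.

401 m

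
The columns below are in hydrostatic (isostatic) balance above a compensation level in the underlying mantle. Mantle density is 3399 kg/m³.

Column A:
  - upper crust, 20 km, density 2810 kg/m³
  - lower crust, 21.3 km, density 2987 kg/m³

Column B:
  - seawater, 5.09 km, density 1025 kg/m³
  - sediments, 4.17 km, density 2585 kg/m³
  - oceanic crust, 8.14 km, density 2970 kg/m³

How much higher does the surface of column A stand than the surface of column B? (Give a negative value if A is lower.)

0.466 km

For any compensation level in the mantle, the mantle terms cancel and isostasy reduces to e = (Σt_A − Σt_B) − (Σ(ρt)_A − Σ(ρt)_B) / ρ_m.
Σt_A = 41.3 km; Σt_B = 17.4 km; Σ(ρt)_A = 119823.1; Σ(ρt)_B = 40172.5 (in km·kg/m³).
e = (41.3 − 17.4) − (119823.1 − 40172.5) / 3399 = 0.466 km.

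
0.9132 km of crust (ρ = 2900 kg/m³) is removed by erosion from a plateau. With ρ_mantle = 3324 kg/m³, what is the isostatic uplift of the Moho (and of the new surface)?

0.797 km

Unloading: uplift u = e ρ_c/ρ_m = 0.9132 km × 2900/3324 = 0.797 km.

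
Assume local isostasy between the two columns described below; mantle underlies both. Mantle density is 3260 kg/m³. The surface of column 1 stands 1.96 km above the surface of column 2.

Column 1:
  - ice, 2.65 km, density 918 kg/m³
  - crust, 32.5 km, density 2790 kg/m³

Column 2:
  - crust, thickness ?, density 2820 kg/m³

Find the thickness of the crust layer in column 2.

34.3 km

Take the compensation level at the base of the deeper column (depth z_c below the surface of column 1) and equate Σ ρ_i t_i down to z_c; mantle fills any gap and the z_c terms cancel.
Column 1: 2.65×918 + 32.5×2790 + (z_c − 35.15)×3260
Column 2: 1.96×0 + x×2820 + (z_c − 1.96 − 0 − x)×3260
The z_c×3260 term appears on both sides and cancels. Collect the known terms of each column as K = Σ(ρt)_known − 3260 × (depth of known layers): K_1 = 93107.7 − 3260×35.15 = −21481.3; K_2 = 0 − 3260×(1.96 + 0) = −6389.6.
Balance: K_1 = K_2 − x×(3260 − 2820), so x = (K_2 − K_1)/(3260 − 2820) = 15091.7/440 = 34.3 km.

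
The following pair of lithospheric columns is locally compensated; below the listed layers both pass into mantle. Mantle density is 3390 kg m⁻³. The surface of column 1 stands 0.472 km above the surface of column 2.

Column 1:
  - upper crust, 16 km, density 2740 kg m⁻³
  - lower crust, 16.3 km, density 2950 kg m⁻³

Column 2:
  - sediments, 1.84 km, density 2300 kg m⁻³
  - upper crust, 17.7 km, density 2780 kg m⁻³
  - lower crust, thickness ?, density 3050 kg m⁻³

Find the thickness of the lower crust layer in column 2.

9.32 km

Take the compensation level at the base of the deeper column (depth z_c below the surface of column 1) and equate Σ ρ_i t_i down to z_c; mantle fills any gap and the z_c terms cancel.
Column 1: 16×2740 + 16.3×2950 + (z_c − 32.3)×3390
Column 2: 0.472×0 + 1.84×2300 + 17.7×2780 + x×3050 + (z_c − 0.472 − 19.54 − x)×3390
The z_c×3390 term appears on both sides and cancels. Collect the known terms of each column as K = Σ(ρt)_known − 3390 × (depth of known layers): K_1 = 91925 − 3390×32.3 = −17572; K_2 = 53438 − 3390×(0.472 + 19.54) = −14402.68.
Balance: K_1 = K_2 − x×(3390 − 3050), so x = (K_2 − K_1)/(3390 − 3050) = 3169.32/340 = 9.32 km.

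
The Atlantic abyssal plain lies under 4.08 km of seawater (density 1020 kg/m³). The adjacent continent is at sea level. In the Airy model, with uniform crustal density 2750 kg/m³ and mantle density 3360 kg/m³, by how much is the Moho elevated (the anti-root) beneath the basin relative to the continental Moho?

11.6 km

In Airy isostatic equilibrium: replacing crust with seawater at the top is compensated by replacing crust with mantle at the base: d (ρ_c − ρ_w) = a (ρ_m − ρ_c).
a = d (ρ_c − ρ_w)/(ρ_m − ρ_c) = 4.08 km × 1730/610 = 11.6 km.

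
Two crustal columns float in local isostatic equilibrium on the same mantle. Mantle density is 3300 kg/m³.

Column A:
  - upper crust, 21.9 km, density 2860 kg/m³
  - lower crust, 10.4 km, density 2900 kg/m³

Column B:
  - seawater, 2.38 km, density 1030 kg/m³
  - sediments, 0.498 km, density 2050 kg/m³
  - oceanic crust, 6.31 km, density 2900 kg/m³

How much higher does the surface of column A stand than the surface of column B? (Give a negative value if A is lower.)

For any compensation level in the mantle, the mantle terms cancel and isostasy reduces to e = (Σt_A − Σt_B) − (Σ(ρt)_A − Σ(ρt)_B) / ρ_m.
Σt_A = 32.3 km; Σt_B = 9.188 km; Σ(ρt)_A = 92794; Σ(ρt)_B = 21771.3 (in km·kg/m³).
e = (32.3 − 9.188) − (92794 − 21771.3) / 3300 = 1.59 km.

1.59 km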